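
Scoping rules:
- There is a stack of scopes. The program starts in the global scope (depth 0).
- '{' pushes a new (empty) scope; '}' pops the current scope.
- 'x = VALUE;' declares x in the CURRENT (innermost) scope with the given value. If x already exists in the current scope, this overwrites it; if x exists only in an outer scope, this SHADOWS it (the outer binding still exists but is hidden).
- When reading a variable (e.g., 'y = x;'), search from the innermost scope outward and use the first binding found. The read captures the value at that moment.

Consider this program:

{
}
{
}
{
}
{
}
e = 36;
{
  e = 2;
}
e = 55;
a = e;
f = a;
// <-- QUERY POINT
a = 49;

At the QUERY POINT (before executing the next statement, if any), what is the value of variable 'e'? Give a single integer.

Answer: 55

Derivation:
Step 1: enter scope (depth=1)
Step 2: exit scope (depth=0)
Step 3: enter scope (depth=1)
Step 4: exit scope (depth=0)
Step 5: enter scope (depth=1)
Step 6: exit scope (depth=0)
Step 7: enter scope (depth=1)
Step 8: exit scope (depth=0)
Step 9: declare e=36 at depth 0
Step 10: enter scope (depth=1)
Step 11: declare e=2 at depth 1
Step 12: exit scope (depth=0)
Step 13: declare e=55 at depth 0
Step 14: declare a=(read e)=55 at depth 0
Step 15: declare f=(read a)=55 at depth 0
Visible at query point: a=55 e=55 f=55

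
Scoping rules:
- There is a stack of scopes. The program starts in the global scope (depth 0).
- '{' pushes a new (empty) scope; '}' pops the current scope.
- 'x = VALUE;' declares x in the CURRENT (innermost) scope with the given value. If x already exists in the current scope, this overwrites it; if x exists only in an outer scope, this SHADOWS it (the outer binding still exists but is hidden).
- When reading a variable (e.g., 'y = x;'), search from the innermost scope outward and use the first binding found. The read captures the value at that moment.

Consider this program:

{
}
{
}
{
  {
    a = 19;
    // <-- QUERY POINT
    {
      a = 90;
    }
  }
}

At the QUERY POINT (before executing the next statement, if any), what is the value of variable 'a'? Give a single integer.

Step 1: enter scope (depth=1)
Step 2: exit scope (depth=0)
Step 3: enter scope (depth=1)
Step 4: exit scope (depth=0)
Step 5: enter scope (depth=1)
Step 6: enter scope (depth=2)
Step 7: declare a=19 at depth 2
Visible at query point: a=19

Answer: 19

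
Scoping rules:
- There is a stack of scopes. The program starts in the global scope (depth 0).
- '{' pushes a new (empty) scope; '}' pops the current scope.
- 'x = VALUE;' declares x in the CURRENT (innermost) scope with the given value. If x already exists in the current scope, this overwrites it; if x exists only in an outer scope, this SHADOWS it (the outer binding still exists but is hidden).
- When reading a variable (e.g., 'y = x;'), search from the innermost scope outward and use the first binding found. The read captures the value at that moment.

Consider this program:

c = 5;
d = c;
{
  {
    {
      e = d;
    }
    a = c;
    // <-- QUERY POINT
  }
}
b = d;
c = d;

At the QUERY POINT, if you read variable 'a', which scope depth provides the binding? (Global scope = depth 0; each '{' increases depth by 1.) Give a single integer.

Step 1: declare c=5 at depth 0
Step 2: declare d=(read c)=5 at depth 0
Step 3: enter scope (depth=1)
Step 4: enter scope (depth=2)
Step 5: enter scope (depth=3)
Step 6: declare e=(read d)=5 at depth 3
Step 7: exit scope (depth=2)
Step 8: declare a=(read c)=5 at depth 2
Visible at query point: a=5 c=5 d=5

Answer: 2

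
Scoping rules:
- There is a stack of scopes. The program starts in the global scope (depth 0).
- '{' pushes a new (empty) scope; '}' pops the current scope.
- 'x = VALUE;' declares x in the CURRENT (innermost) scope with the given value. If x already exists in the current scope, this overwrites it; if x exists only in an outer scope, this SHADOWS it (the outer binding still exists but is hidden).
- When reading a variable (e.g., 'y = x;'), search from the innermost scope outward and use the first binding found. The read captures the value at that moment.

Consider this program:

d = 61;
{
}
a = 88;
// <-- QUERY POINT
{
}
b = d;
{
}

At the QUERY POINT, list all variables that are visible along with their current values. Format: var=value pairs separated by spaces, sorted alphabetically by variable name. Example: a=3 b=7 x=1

Answer: a=88 d=61

Derivation:
Step 1: declare d=61 at depth 0
Step 2: enter scope (depth=1)
Step 3: exit scope (depth=0)
Step 4: declare a=88 at depth 0
Visible at query point: a=88 d=61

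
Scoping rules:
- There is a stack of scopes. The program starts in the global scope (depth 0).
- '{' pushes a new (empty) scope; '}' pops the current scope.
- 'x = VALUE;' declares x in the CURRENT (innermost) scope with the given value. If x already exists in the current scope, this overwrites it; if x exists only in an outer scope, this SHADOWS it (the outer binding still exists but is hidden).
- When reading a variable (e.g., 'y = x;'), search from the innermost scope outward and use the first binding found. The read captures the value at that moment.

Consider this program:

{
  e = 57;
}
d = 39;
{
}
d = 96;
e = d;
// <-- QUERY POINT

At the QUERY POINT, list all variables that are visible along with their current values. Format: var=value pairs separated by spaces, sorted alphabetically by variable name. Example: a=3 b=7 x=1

Step 1: enter scope (depth=1)
Step 2: declare e=57 at depth 1
Step 3: exit scope (depth=0)
Step 4: declare d=39 at depth 0
Step 5: enter scope (depth=1)
Step 6: exit scope (depth=0)
Step 7: declare d=96 at depth 0
Step 8: declare e=(read d)=96 at depth 0
Visible at query point: d=96 e=96

Answer: d=96 e=96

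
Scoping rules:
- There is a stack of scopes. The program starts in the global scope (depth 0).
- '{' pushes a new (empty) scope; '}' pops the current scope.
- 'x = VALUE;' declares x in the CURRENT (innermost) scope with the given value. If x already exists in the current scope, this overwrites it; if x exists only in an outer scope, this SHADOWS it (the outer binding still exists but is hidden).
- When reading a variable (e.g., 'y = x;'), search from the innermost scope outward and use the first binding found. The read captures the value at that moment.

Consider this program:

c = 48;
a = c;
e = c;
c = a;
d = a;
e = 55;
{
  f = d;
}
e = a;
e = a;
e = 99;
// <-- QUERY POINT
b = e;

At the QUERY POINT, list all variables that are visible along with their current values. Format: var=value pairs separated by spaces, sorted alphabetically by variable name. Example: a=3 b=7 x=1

Step 1: declare c=48 at depth 0
Step 2: declare a=(read c)=48 at depth 0
Step 3: declare e=(read c)=48 at depth 0
Step 4: declare c=(read a)=48 at depth 0
Step 5: declare d=(read a)=48 at depth 0
Step 6: declare e=55 at depth 0
Step 7: enter scope (depth=1)
Step 8: declare f=(read d)=48 at depth 1
Step 9: exit scope (depth=0)
Step 10: declare e=(read a)=48 at depth 0
Step 11: declare e=(read a)=48 at depth 0
Step 12: declare e=99 at depth 0
Visible at query point: a=48 c=48 d=48 e=99

Answer: a=48 c=48 d=48 e=99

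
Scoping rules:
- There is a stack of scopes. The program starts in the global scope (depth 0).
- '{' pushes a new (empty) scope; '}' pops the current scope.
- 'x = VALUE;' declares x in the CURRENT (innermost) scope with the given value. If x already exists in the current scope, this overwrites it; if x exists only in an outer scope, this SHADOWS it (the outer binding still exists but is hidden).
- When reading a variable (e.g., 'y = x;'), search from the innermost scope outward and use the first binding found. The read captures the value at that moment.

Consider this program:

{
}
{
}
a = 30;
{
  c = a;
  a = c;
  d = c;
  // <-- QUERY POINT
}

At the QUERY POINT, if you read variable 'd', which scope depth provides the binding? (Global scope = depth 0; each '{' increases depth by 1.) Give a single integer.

Step 1: enter scope (depth=1)
Step 2: exit scope (depth=0)
Step 3: enter scope (depth=1)
Step 4: exit scope (depth=0)
Step 5: declare a=30 at depth 0
Step 6: enter scope (depth=1)
Step 7: declare c=(read a)=30 at depth 1
Step 8: declare a=(read c)=30 at depth 1
Step 9: declare d=(read c)=30 at depth 1
Visible at query point: a=30 c=30 d=30

Answer: 1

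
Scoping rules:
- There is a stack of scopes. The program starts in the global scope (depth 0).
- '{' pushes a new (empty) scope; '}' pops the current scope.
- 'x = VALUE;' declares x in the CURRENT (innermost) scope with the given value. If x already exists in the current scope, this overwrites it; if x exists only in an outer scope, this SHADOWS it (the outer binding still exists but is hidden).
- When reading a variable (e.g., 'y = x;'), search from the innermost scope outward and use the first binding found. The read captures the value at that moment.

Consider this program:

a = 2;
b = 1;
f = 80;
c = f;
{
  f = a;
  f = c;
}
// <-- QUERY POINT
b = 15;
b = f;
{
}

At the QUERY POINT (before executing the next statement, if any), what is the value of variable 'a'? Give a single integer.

Step 1: declare a=2 at depth 0
Step 2: declare b=1 at depth 0
Step 3: declare f=80 at depth 0
Step 4: declare c=(read f)=80 at depth 0
Step 5: enter scope (depth=1)
Step 6: declare f=(read a)=2 at depth 1
Step 7: declare f=(read c)=80 at depth 1
Step 8: exit scope (depth=0)
Visible at query point: a=2 b=1 c=80 f=80

Answer: 2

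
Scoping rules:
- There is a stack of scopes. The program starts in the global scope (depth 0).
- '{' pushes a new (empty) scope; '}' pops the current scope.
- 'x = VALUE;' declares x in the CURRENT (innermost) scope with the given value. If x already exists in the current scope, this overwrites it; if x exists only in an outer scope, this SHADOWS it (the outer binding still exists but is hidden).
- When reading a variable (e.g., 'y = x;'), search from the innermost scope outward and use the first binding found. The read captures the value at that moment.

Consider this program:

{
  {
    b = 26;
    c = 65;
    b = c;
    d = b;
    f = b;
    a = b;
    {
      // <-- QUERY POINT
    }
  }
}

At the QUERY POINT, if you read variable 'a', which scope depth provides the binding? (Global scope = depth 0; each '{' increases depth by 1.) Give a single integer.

Answer: 2

Derivation:
Step 1: enter scope (depth=1)
Step 2: enter scope (depth=2)
Step 3: declare b=26 at depth 2
Step 4: declare c=65 at depth 2
Step 5: declare b=(read c)=65 at depth 2
Step 6: declare d=(read b)=65 at depth 2
Step 7: declare f=(read b)=65 at depth 2
Step 8: declare a=(read b)=65 at depth 2
Step 9: enter scope (depth=3)
Visible at query point: a=65 b=65 c=65 d=65 f=65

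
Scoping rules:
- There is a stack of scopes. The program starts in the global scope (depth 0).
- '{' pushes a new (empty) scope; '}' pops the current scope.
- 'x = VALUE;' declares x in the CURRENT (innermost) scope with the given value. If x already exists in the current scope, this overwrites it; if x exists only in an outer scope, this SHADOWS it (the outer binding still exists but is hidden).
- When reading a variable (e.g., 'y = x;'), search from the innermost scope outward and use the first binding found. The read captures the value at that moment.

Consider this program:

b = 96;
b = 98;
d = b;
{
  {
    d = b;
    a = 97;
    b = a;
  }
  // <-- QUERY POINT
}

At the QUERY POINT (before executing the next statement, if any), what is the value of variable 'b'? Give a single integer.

Answer: 98

Derivation:
Step 1: declare b=96 at depth 0
Step 2: declare b=98 at depth 0
Step 3: declare d=(read b)=98 at depth 0
Step 4: enter scope (depth=1)
Step 5: enter scope (depth=2)
Step 6: declare d=(read b)=98 at depth 2
Step 7: declare a=97 at depth 2
Step 8: declare b=(read a)=97 at depth 2
Step 9: exit scope (depth=1)
Visible at query point: b=98 d=98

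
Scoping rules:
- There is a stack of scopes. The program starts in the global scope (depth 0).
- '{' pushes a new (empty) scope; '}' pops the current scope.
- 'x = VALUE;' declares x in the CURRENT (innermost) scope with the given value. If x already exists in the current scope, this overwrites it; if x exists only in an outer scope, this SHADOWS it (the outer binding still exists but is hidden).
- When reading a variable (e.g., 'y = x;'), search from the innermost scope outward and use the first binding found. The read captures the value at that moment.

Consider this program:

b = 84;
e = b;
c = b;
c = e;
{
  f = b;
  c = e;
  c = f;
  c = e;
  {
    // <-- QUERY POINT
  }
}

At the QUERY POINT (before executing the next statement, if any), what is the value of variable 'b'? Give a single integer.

Step 1: declare b=84 at depth 0
Step 2: declare e=(read b)=84 at depth 0
Step 3: declare c=(read b)=84 at depth 0
Step 4: declare c=(read e)=84 at depth 0
Step 5: enter scope (depth=1)
Step 6: declare f=(read b)=84 at depth 1
Step 7: declare c=(read e)=84 at depth 1
Step 8: declare c=(read f)=84 at depth 1
Step 9: declare c=(read e)=84 at depth 1
Step 10: enter scope (depth=2)
Visible at query point: b=84 c=84 e=84 f=84

Answer: 84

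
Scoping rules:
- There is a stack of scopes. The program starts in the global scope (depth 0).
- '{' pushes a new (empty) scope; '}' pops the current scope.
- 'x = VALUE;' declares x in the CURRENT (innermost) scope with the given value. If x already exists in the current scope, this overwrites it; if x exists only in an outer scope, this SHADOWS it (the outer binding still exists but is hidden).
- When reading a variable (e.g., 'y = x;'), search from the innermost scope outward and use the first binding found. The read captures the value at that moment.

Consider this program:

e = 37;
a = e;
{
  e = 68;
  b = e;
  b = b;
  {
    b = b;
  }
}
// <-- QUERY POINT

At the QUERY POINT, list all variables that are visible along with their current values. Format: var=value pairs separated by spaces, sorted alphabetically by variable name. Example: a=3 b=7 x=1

Answer: a=37 e=37

Derivation:
Step 1: declare e=37 at depth 0
Step 2: declare a=(read e)=37 at depth 0
Step 3: enter scope (depth=1)
Step 4: declare e=68 at depth 1
Step 5: declare b=(read e)=68 at depth 1
Step 6: declare b=(read b)=68 at depth 1
Step 7: enter scope (depth=2)
Step 8: declare b=(read b)=68 at depth 2
Step 9: exit scope (depth=1)
Step 10: exit scope (depth=0)
Visible at query point: a=37 e=37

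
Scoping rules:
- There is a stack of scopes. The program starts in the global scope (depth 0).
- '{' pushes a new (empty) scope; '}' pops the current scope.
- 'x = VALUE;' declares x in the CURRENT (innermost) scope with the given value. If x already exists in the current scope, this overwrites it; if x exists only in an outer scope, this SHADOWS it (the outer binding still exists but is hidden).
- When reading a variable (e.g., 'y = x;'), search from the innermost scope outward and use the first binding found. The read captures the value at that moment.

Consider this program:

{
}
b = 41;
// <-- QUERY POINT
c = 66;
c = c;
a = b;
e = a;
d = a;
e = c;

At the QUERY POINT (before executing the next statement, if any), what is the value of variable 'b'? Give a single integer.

Answer: 41

Derivation:
Step 1: enter scope (depth=1)
Step 2: exit scope (depth=0)
Step 3: declare b=41 at depth 0
Visible at query point: b=41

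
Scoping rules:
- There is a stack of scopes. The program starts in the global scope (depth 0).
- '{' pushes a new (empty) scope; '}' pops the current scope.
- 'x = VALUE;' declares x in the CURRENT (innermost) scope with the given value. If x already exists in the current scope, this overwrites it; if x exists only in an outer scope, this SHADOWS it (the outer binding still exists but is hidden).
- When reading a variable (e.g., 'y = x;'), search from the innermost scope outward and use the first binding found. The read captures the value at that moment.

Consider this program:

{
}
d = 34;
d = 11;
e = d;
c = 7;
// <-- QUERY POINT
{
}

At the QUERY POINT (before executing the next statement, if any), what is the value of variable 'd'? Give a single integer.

Step 1: enter scope (depth=1)
Step 2: exit scope (depth=0)
Step 3: declare d=34 at depth 0
Step 4: declare d=11 at depth 0
Step 5: declare e=(read d)=11 at depth 0
Step 6: declare c=7 at depth 0
Visible at query point: c=7 d=11 e=11

Answer: 11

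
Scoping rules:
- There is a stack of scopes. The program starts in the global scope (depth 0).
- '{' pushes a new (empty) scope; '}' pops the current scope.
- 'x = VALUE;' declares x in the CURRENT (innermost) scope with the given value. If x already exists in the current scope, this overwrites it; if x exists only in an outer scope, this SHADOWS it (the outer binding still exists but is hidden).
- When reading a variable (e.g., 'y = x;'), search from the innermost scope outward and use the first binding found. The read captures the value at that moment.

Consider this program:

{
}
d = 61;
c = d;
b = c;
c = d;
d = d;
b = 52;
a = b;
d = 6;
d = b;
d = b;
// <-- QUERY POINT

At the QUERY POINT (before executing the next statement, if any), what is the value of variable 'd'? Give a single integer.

Answer: 52

Derivation:
Step 1: enter scope (depth=1)
Step 2: exit scope (depth=0)
Step 3: declare d=61 at depth 0
Step 4: declare c=(read d)=61 at depth 0
Step 5: declare b=(read c)=61 at depth 0
Step 6: declare c=(read d)=61 at depth 0
Step 7: declare d=(read d)=61 at depth 0
Step 8: declare b=52 at depth 0
Step 9: declare a=(read b)=52 at depth 0
Step 10: declare d=6 at depth 0
Step 11: declare d=(read b)=52 at depth 0
Step 12: declare d=(read b)=52 at depth 0
Visible at query point: a=52 b=52 c=61 d=52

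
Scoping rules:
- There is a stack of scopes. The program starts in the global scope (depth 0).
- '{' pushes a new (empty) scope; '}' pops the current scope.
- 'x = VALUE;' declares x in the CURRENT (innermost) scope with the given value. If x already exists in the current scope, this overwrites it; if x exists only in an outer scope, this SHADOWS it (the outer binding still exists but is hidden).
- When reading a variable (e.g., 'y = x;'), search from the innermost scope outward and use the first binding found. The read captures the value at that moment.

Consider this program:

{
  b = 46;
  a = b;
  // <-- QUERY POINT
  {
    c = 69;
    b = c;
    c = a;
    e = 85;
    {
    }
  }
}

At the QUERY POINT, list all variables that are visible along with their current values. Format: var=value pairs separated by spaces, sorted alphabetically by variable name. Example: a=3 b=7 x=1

Answer: a=46 b=46

Derivation:
Step 1: enter scope (depth=1)
Step 2: declare b=46 at depth 1
Step 3: declare a=(read b)=46 at depth 1
Visible at query point: a=46 b=46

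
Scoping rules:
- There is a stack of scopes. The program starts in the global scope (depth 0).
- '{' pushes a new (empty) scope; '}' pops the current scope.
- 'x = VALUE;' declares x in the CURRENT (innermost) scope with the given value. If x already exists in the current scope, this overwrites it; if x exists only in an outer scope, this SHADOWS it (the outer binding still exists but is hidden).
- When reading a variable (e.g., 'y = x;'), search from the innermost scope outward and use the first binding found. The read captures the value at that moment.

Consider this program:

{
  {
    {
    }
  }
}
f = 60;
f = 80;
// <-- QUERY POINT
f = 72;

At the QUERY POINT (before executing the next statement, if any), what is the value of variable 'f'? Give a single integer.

Step 1: enter scope (depth=1)
Step 2: enter scope (depth=2)
Step 3: enter scope (depth=3)
Step 4: exit scope (depth=2)
Step 5: exit scope (depth=1)
Step 6: exit scope (depth=0)
Step 7: declare f=60 at depth 0
Step 8: declare f=80 at depth 0
Visible at query point: f=80

Answer: 80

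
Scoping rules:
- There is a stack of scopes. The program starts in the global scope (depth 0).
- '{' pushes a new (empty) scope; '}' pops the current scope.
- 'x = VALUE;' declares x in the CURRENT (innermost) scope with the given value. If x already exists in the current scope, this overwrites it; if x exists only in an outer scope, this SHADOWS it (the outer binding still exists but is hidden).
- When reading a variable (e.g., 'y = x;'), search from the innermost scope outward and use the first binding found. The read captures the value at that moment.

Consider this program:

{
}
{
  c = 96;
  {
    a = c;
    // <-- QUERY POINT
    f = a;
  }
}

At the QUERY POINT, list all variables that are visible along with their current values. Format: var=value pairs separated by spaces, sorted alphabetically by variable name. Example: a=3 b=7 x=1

Step 1: enter scope (depth=1)
Step 2: exit scope (depth=0)
Step 3: enter scope (depth=1)
Step 4: declare c=96 at depth 1
Step 5: enter scope (depth=2)
Step 6: declare a=(read c)=96 at depth 2
Visible at query point: a=96 c=96

Answer: a=96 c=96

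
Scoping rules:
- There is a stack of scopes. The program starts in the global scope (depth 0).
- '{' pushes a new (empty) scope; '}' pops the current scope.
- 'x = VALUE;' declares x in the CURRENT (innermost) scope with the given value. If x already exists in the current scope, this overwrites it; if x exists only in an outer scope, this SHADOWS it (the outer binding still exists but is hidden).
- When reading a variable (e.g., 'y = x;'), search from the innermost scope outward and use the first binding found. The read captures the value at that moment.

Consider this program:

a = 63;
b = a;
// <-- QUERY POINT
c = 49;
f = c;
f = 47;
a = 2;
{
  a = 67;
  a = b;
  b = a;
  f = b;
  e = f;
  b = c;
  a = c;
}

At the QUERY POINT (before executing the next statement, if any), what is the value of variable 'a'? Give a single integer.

Answer: 63

Derivation:
Step 1: declare a=63 at depth 0
Step 2: declare b=(read a)=63 at depth 0
Visible at query point: a=63 b=63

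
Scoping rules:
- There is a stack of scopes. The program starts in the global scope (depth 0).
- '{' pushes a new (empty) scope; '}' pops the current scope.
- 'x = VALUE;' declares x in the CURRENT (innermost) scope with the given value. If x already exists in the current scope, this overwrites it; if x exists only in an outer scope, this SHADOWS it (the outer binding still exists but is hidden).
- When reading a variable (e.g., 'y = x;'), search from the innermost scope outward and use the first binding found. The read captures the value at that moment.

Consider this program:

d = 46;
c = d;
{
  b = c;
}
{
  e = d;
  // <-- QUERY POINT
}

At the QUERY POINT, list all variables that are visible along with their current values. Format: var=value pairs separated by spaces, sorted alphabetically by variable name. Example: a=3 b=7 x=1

Step 1: declare d=46 at depth 0
Step 2: declare c=(read d)=46 at depth 0
Step 3: enter scope (depth=1)
Step 4: declare b=(read c)=46 at depth 1
Step 5: exit scope (depth=0)
Step 6: enter scope (depth=1)
Step 7: declare e=(read d)=46 at depth 1
Visible at query point: c=46 d=46 e=46

Answer: c=46 d=46 e=46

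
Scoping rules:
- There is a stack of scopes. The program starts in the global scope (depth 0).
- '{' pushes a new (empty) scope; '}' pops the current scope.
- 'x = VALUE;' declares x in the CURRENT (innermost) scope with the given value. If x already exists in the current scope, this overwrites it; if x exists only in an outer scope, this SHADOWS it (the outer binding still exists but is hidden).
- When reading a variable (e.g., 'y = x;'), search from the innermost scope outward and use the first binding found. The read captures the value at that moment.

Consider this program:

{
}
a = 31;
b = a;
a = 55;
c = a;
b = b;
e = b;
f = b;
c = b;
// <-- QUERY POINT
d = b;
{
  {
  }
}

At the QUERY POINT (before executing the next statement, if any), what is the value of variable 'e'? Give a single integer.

Step 1: enter scope (depth=1)
Step 2: exit scope (depth=0)
Step 3: declare a=31 at depth 0
Step 4: declare b=(read a)=31 at depth 0
Step 5: declare a=55 at depth 0
Step 6: declare c=(read a)=55 at depth 0
Step 7: declare b=(read b)=31 at depth 0
Step 8: declare e=(read b)=31 at depth 0
Step 9: declare f=(read b)=31 at depth 0
Step 10: declare c=(read b)=31 at depth 0
Visible at query point: a=55 b=31 c=31 e=31 f=31

Answer: 31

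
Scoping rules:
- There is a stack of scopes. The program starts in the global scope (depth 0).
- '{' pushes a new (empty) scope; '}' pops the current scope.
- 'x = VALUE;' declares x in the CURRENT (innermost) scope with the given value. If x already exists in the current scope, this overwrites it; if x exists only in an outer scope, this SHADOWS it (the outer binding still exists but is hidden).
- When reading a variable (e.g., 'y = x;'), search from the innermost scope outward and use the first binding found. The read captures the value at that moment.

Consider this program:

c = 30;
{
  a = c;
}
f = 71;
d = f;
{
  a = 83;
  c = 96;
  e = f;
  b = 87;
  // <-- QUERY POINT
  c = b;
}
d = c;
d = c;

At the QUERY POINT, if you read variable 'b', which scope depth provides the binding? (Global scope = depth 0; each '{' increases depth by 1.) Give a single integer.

Step 1: declare c=30 at depth 0
Step 2: enter scope (depth=1)
Step 3: declare a=(read c)=30 at depth 1
Step 4: exit scope (depth=0)
Step 5: declare f=71 at depth 0
Step 6: declare d=(read f)=71 at depth 0
Step 7: enter scope (depth=1)
Step 8: declare a=83 at depth 1
Step 9: declare c=96 at depth 1
Step 10: declare e=(read f)=71 at depth 1
Step 11: declare b=87 at depth 1
Visible at query point: a=83 b=87 c=96 d=71 e=71 f=71

Answer: 1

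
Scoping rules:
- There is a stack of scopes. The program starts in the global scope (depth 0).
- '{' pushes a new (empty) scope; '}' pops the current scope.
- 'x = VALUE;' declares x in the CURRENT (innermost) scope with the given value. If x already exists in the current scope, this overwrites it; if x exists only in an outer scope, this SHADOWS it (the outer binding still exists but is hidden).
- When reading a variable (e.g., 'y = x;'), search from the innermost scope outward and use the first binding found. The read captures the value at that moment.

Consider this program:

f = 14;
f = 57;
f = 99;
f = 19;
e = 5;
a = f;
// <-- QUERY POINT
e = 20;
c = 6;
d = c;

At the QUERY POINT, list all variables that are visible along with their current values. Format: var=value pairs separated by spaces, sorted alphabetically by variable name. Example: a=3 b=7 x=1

Answer: a=19 e=5 f=19

Derivation:
Step 1: declare f=14 at depth 0
Step 2: declare f=57 at depth 0
Step 3: declare f=99 at depth 0
Step 4: declare f=19 at depth 0
Step 5: declare e=5 at depth 0
Step 6: declare a=(read f)=19 at depth 0
Visible at query point: a=19 e=5 f=19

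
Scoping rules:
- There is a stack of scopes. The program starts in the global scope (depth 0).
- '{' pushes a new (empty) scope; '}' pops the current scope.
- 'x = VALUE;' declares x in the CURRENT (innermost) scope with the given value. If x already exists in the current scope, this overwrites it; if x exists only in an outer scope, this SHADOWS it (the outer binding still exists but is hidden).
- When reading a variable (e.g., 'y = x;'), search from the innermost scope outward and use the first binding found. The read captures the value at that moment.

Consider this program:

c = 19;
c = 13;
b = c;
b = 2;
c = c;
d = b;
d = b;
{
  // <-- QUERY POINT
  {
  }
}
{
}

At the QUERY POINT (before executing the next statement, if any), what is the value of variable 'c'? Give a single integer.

Step 1: declare c=19 at depth 0
Step 2: declare c=13 at depth 0
Step 3: declare b=(read c)=13 at depth 0
Step 4: declare b=2 at depth 0
Step 5: declare c=(read c)=13 at depth 0
Step 6: declare d=(read b)=2 at depth 0
Step 7: declare d=(read b)=2 at depth 0
Step 8: enter scope (depth=1)
Visible at query point: b=2 c=13 d=2

Answer: 13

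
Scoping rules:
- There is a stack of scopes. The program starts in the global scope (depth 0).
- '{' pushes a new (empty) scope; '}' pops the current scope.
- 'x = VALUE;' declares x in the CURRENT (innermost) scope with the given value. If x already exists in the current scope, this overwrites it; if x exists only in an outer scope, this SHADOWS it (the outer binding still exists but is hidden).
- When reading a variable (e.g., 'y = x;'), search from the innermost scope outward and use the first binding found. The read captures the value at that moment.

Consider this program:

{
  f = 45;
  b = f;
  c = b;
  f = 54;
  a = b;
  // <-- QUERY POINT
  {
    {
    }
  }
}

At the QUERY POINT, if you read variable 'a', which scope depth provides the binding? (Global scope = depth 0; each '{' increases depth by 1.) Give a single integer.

Answer: 1

Derivation:
Step 1: enter scope (depth=1)
Step 2: declare f=45 at depth 1
Step 3: declare b=(read f)=45 at depth 1
Step 4: declare c=(read b)=45 at depth 1
Step 5: declare f=54 at depth 1
Step 6: declare a=(read b)=45 at depth 1
Visible at query point: a=45 b=45 c=45 f=54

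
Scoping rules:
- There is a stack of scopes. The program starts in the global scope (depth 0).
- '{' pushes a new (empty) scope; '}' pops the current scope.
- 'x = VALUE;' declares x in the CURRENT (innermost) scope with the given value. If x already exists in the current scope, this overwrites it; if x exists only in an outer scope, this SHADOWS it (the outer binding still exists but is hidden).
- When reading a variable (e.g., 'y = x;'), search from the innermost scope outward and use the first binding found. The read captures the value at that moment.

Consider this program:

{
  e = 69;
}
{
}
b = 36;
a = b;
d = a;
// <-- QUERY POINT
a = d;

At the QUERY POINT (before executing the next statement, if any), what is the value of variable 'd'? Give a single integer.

Answer: 36

Derivation:
Step 1: enter scope (depth=1)
Step 2: declare e=69 at depth 1
Step 3: exit scope (depth=0)
Step 4: enter scope (depth=1)
Step 5: exit scope (depth=0)
Step 6: declare b=36 at depth 0
Step 7: declare a=(read b)=36 at depth 0
Step 8: declare d=(read a)=36 at depth 0
Visible at query point: a=36 b=36 d=36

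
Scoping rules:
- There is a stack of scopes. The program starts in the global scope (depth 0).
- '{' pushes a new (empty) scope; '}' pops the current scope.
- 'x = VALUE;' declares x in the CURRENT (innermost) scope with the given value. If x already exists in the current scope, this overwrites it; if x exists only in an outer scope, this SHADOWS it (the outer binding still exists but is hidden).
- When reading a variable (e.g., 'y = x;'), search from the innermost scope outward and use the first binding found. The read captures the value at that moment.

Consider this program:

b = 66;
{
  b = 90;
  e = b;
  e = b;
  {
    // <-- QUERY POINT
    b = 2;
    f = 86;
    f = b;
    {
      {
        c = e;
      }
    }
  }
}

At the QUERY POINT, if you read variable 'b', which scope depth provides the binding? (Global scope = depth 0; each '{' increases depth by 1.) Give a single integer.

Step 1: declare b=66 at depth 0
Step 2: enter scope (depth=1)
Step 3: declare b=90 at depth 1
Step 4: declare e=(read b)=90 at depth 1
Step 5: declare e=(read b)=90 at depth 1
Step 6: enter scope (depth=2)
Visible at query point: b=90 e=90

Answer: 1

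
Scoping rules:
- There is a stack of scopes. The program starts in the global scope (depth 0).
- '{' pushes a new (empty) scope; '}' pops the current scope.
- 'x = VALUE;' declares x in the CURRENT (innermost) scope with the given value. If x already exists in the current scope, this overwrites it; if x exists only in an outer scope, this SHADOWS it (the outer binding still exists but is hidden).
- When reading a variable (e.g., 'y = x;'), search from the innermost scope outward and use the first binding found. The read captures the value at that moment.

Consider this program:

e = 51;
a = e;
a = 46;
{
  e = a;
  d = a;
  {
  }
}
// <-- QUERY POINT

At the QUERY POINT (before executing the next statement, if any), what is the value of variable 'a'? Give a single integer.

Step 1: declare e=51 at depth 0
Step 2: declare a=(read e)=51 at depth 0
Step 3: declare a=46 at depth 0
Step 4: enter scope (depth=1)
Step 5: declare e=(read a)=46 at depth 1
Step 6: declare d=(read a)=46 at depth 1
Step 7: enter scope (depth=2)
Step 8: exit scope (depth=1)
Step 9: exit scope (depth=0)
Visible at query point: a=46 e=51

Answer: 46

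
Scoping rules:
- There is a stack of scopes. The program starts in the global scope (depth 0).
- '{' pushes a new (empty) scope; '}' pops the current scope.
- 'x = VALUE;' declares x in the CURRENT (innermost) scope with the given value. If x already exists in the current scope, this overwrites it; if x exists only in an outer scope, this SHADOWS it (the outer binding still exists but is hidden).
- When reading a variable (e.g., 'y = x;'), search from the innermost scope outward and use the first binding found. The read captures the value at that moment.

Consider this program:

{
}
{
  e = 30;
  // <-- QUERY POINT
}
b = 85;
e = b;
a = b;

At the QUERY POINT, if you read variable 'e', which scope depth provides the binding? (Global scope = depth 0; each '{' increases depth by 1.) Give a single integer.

Answer: 1

Derivation:
Step 1: enter scope (depth=1)
Step 2: exit scope (depth=0)
Step 3: enter scope (depth=1)
Step 4: declare e=30 at depth 1
Visible at query point: e=30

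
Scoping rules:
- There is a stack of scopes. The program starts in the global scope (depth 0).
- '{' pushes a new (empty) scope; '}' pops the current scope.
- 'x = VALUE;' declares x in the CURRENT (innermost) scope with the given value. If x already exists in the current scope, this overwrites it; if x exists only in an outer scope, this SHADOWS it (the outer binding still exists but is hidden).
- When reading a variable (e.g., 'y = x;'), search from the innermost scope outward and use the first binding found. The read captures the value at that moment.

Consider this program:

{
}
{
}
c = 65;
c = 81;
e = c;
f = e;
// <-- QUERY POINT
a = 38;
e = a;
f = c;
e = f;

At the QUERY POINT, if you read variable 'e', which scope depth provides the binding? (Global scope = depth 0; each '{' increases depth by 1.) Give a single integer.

Step 1: enter scope (depth=1)
Step 2: exit scope (depth=0)
Step 3: enter scope (depth=1)
Step 4: exit scope (depth=0)
Step 5: declare c=65 at depth 0
Step 6: declare c=81 at depth 0
Step 7: declare e=(read c)=81 at depth 0
Step 8: declare f=(read e)=81 at depth 0
Visible at query point: c=81 e=81 f=81

Answer: 0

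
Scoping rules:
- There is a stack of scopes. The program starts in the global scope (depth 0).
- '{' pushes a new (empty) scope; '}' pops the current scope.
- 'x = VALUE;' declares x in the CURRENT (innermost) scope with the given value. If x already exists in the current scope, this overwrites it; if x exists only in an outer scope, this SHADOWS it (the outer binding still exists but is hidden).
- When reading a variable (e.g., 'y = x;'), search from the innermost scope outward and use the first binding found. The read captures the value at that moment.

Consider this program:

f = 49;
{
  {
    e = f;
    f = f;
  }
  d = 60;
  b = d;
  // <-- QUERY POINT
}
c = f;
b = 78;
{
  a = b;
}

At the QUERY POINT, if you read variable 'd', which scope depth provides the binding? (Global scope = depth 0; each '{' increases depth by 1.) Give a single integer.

Step 1: declare f=49 at depth 0
Step 2: enter scope (depth=1)
Step 3: enter scope (depth=2)
Step 4: declare e=(read f)=49 at depth 2
Step 5: declare f=(read f)=49 at depth 2
Step 6: exit scope (depth=1)
Step 7: declare d=60 at depth 1
Step 8: declare b=(read d)=60 at depth 1
Visible at query point: b=60 d=60 f=49

Answer: 1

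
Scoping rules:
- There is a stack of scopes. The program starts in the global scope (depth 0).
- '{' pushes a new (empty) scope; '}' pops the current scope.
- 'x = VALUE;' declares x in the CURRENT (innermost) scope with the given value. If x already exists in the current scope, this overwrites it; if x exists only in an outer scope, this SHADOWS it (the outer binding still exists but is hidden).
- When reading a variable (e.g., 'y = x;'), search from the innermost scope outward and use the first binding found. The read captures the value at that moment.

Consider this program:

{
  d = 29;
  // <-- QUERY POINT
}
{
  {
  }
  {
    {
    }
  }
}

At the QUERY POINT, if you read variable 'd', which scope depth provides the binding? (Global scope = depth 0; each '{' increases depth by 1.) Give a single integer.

Step 1: enter scope (depth=1)
Step 2: declare d=29 at depth 1
Visible at query point: d=29

Answer: 1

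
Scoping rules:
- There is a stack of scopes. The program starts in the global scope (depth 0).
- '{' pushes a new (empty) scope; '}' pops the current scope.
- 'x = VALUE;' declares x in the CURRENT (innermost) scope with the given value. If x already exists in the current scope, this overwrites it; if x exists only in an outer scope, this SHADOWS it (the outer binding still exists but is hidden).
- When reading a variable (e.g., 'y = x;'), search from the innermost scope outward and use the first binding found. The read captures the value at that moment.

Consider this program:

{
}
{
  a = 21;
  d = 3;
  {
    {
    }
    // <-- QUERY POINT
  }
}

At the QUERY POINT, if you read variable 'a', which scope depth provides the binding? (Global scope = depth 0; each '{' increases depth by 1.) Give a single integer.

Answer: 1

Derivation:
Step 1: enter scope (depth=1)
Step 2: exit scope (depth=0)
Step 3: enter scope (depth=1)
Step 4: declare a=21 at depth 1
Step 5: declare d=3 at depth 1
Step 6: enter scope (depth=2)
Step 7: enter scope (depth=3)
Step 8: exit scope (depth=2)
Visible at query point: a=21 d=3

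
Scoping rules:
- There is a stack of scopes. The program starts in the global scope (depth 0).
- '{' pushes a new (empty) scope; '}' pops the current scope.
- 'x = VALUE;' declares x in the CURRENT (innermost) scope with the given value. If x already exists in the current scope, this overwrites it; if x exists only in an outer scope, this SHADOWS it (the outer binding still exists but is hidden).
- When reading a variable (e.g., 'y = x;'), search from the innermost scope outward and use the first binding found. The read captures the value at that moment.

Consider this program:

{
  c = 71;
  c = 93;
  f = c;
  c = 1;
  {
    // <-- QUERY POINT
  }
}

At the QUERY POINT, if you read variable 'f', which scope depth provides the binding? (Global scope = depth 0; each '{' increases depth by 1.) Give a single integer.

Step 1: enter scope (depth=1)
Step 2: declare c=71 at depth 1
Step 3: declare c=93 at depth 1
Step 4: declare f=(read c)=93 at depth 1
Step 5: declare c=1 at depth 1
Step 6: enter scope (depth=2)
Visible at query point: c=1 f=93

Answer: 1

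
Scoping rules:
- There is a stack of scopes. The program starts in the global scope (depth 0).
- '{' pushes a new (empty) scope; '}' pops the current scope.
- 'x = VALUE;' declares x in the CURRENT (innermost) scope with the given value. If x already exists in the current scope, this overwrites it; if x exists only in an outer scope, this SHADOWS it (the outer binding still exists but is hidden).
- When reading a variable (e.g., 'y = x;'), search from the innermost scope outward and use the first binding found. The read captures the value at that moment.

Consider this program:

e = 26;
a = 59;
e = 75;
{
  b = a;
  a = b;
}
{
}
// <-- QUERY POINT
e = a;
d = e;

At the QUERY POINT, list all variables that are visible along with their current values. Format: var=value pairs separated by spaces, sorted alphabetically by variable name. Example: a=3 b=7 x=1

Step 1: declare e=26 at depth 0
Step 2: declare a=59 at depth 0
Step 3: declare e=75 at depth 0
Step 4: enter scope (depth=1)
Step 5: declare b=(read a)=59 at depth 1
Step 6: declare a=(read b)=59 at depth 1
Step 7: exit scope (depth=0)
Step 8: enter scope (depth=1)
Step 9: exit scope (depth=0)
Visible at query point: a=59 e=75

Answer: a=59 e=75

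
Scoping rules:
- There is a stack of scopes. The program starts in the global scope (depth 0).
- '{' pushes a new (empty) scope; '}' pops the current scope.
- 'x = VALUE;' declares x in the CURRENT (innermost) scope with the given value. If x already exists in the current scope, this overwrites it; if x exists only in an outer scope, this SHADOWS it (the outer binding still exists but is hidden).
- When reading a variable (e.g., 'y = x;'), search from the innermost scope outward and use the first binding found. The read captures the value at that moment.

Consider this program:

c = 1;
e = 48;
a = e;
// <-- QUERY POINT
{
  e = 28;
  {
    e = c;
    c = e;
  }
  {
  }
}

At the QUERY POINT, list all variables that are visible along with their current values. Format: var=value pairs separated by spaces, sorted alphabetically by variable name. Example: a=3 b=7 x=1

Step 1: declare c=1 at depth 0
Step 2: declare e=48 at depth 0
Step 3: declare a=(read e)=48 at depth 0
Visible at query point: a=48 c=1 e=48

Answer: a=48 c=1 e=48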